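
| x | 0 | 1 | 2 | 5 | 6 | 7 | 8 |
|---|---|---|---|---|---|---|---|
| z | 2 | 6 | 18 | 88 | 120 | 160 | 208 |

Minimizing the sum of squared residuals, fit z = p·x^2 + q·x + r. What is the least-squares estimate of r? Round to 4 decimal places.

r = 1.5179

Entries of AᵀA: Σx^2·x^2 = 8435, Σx^2·x = 1205, Σx^2 = 179, Σx·x = 179, Σx = 29, Σ1 = 7.
And Σx^2·z = 27750, Σx·z = 3986, Σz = 602.
So AᵀA·[p, q, r]ᵀ = Aᵀz: [[8435, 1205, 179]; [1205, 179, 29]; [179, 29, 7]]·[p, q, r]ᵀ = [27750, 3986, 602]ᵀ.
Row-reducing yields p = 979/336, q = 809/336, r = 85/56.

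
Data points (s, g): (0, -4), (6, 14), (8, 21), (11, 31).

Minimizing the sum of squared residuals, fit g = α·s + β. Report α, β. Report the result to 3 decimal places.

AᵀA·[α, β]ᵀ = Aᵀg reads: 221·α + 25·β = 593;  25·α + 4·β = 62.
(Σs·s = 221, Σs = 25, Σ1 = 4, Σs·g = 593, Σg = 62.)
Eliminating β: 4·(row 1) − 25·(row 2) gives 259·α = 4·593 − 25·62 = 822, so α = 822/259.
Then β = (62 − 25·(822/259))/4 = -1123/259.

α = 3.174, β = -4.336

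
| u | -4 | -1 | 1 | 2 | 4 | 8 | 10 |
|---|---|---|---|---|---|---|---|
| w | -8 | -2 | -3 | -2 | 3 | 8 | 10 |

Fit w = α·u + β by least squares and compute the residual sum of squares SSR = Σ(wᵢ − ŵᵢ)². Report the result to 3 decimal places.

SSR = 10.395

Entries of AᵀA: Σu·u = 202, Σu = 20, Σ1 = 7.
And Σu·w = 203, Σw = 6.
Eliminating β: 7·(row 1) − 20·(row 2) gives 1014·α = 7·203 − 20·6 = 1301, so α = 1301/1014.
Then β = (6 − 20·(1301/1014))/7 = -1424/507.
Residuals: -10/169, 707/338, -115/78, -297/169, 343/507, 92/169, -11/507; SSR = 10541/1014.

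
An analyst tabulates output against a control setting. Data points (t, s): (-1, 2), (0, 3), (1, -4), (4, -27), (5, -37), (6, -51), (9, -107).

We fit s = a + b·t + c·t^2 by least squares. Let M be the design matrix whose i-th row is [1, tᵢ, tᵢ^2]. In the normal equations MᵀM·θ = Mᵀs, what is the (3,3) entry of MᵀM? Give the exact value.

8740

Row 3 ↔ basis t^2, column 3 ↔ basis t^2, so (MᵀM)_{3,3} = Σᵢ (t^2)·(t^2) = (1)·(1) + (0)·(0) + (1)·(1) + (16)·(16) + (25)·(25) + (36)·(36) + (81)·(81) = 8740.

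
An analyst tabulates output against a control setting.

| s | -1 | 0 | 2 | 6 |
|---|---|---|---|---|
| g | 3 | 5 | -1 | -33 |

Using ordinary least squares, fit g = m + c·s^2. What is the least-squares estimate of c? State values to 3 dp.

From the data, Σ1 = 4, Σs^2 = 41, Σs^2·s^2 = 1313.
Right-hand side: Σg = -26, Σs^2·g = -1189.
Δ = 4·1313 − 41² = 3571.
m = ((-26)·1313 − 41·(-1189))/3571 = 14611/3571; c = (4·(-1189) − 41·(-26))/3571 = -3690/3571.

c = -1.033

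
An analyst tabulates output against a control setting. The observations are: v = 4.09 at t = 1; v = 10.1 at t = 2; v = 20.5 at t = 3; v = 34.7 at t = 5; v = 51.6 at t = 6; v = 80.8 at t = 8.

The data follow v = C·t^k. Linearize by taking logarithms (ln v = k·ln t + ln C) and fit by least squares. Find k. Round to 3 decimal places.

Let Y = ln v. Fitting Y = k·ln t + ln C by least squares:
AᵀA = [[11.8122, 7.2724]; [7.2724, 6]], rhs = [26.8282, 18.6237]ᵀ  (here Σln t = 7.2724, Σ(ln t)² = 11.8122, Σln v = 18.6237, Σln t·ln v = 26.8282).
Δ = 11.8122·6 − (7.2724)² = 17.9853; k = (26.8282·6 − 7.2724·18.6237)/17.9853 = 1.41948, ln C = (11.8122·18.6237 − 7.2724·26.8282)/17.9853 = 1.38345.

k = 1.419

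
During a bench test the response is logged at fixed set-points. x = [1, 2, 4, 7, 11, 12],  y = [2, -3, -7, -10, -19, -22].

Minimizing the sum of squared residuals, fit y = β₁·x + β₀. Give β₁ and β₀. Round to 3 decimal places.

β₁ = -1.977, β₀ = 2.356

Normal-equation sums: Σx·x = 335, Σx = 37, Σ1 = 6.
And Σx·y = -575, Σy = -59.
Normal equations: [[335, 37]; [37, 6]]·[β₁, β₀]ᵀ = [-575, -59]ᵀ.
Determinant 335·6 − 37² = 641.
β₁ = ((-575)·6 − 37·(-59))/641 = -1267/641; β₀ = (335·(-59) − 37·(-575))/641 = 1510/641.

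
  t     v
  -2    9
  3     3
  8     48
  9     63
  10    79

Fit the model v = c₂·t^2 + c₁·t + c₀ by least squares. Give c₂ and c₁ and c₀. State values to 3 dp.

The normal system MᵀM·[c₂, c₁, c₀]ᵀ = Mᵀv is [[20754, 2260, 258]; [2260, 258, 28]; [258, 28, 5]]·[c₂, c₁, c₀]ᵀ = [16138, 1732, 202]ᵀ.
Row-reducing yields c₂ = 110707/110623, c₁ = -235040/110623, c₀ = 72912/110623.

c₂ = 1.001, c₁ = -2.125, c₀ = 0.659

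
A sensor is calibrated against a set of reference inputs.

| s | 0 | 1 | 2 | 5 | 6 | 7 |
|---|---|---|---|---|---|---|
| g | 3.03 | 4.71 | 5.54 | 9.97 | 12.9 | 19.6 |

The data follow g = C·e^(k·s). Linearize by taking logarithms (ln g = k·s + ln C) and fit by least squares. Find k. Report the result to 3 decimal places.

k = 0.239

Let Y = ln g. Fitting Y = k·s + ln C by least squares:
Σs = 21.0000, Σ(s)² = 115.0000, Σln g = 12.2026, Σs·ln g = 52.6437.
Equations: 115.0000·k + 21.0000·ln C = 52.6437;  21.0000·k + 6·ln C = 12.2026.
Δ = 115.0000·6 − (21.0000)² = 249.0000; k = (52.6437·6 − 21.0000·12.2026)/249.0000 = 0.23939, ln C = (115.0000·12.2026 − 21.0000·52.6437)/249.0000 = 1.19590.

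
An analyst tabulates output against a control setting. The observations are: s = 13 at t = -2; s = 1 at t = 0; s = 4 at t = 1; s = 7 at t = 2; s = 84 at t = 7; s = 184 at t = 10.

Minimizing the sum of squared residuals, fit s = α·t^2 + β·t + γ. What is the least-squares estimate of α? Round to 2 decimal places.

α = 2.00

With design matrix A, AᵀA = [[12434, 1344, 158]; [1344, 158, 18]; [158, 18, 6]] and Aᵀs = [22600, 2420, 293]ᵀ.
Inverting the 3×3 Gram matrix, [α, β, γ]ᵀ = [5867/2930, -1133/586, 5579/2930]ᵀ.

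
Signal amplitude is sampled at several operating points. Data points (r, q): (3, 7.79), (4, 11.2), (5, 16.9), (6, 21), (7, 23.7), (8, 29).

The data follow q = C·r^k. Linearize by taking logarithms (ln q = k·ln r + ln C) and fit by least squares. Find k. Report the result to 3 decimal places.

Let Y = ln q. Fitting Y = k·ln r + ln C by least squares:
Σln r = 9.9115, Σ(ln r)² = 17.0401, Σln q = 16.8734, Σln r·ln q = 28.7717.
Equations: 17.0401·k + 9.9115·ln C = 28.7717;  9.9115·k + 6·ln C = 16.8734.
Solving (det = 4.0036): k = 1.34644, ln C = 0.58802.

k = 1.346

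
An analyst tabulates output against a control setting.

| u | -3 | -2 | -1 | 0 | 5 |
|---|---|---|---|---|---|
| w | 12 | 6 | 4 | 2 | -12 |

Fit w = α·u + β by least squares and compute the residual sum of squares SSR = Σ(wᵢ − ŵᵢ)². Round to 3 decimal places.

From the data, Σu·u = 39, Σu = -1, Σ1 = 5.
For Mᵀw: Σu·w = -112, Σw = 12.
MᵀM·[α, β]ᵀ = Mᵀw becomes [[39, -1]; [-1, 5]]·[α, β]ᵀ = [-112, 12]ᵀ.
Δ = 39·5 − (-1)² = 194.
α = ((-112)·5 − (-1)·12)/194 = -274/97; β = (39·12 − (-1)·(-112))/194 = 178/97.
Residuals: 164/97, -144/97, -64/97, 16/97, 28/97; SSR = 544/97.

SSR = 5.608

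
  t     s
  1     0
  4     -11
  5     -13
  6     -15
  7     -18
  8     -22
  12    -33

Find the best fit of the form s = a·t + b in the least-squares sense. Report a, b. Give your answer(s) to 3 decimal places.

a = -2.950, b = 2.119

From the data, Σt·t = 335, Σt = 43, Σ1 = 7.
And Σt·s = -897, Σs = -112.
AᵀA·[a, b]ᵀ = Aᵀs becomes [[335, 43]; [43, 7]]·[a, b]ᵀ = [-897, -112]ᵀ.
det = 335·7 − 43² = 496.
a = ((-897)·7 − 43·(-112))/496 = -1463/496; b = (335·(-112) − 43·(-897))/496 = 1051/496.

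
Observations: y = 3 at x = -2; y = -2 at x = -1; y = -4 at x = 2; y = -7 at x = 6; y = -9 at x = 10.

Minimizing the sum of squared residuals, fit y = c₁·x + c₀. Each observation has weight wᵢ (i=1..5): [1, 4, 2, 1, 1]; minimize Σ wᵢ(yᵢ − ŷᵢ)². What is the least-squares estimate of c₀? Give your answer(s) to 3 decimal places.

c₀ = -2.017

Compute the Gram sums: Σwᵢ·x·x = 152, Σwᵢ·x = 14, Σwᵢ·1 = 9.
Moment sums: Σwᵢ·x·y = -146, Σwᵢ·y = -29.
Normal equations: [[152, 14]; [14, 9]]·[c₁, c₀]ᵀ = [-146, -29]ᵀ.
Eliminating c₀: 9·(row 1) − 14·(row 2) gives 1172·c₁ = 9·(-146) − 14·(-29) = -908, so c₁ = -227/293.
Then c₀ = ((-29) − 14·(-227/293))/9 = -591/293.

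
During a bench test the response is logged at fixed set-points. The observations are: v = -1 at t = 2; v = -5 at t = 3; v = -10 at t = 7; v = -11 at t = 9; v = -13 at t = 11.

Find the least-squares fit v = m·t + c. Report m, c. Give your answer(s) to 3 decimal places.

m = -1.233, c = -0.108

XᵀX·[m, c]ᵀ = Xᵀv reads: 264·m + 32·c = -329;  32·m + 5·c = -40.
(Σt·t = 264, Σt = 32, Σ1 = 5, Σt·v = -329, Σv = -40.)
Eliminating c: 5·(row 1) − 32·(row 2) gives 296·m = 5·(-329) − 32·(-40) = -365, so m = -365/296.
Then c = ((-40) − 32·(-365/296))/5 = -4/37.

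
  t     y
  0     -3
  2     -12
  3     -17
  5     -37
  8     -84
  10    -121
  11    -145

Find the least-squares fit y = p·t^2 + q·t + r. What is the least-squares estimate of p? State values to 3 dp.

Normal-equation sums: Σt^2·t^2 = 29459, Σt^2·t = 3003, Σt^2 = 323, Σt·t = 323, Σt = 39, Σ1 = 7.
Right-hand side: Σt^2·y = -36147, Σt·y = -3737, Σy = -419.
Solving the 3×3 system (Gaussian elimination) gives p = -39154/39557, q = -158209/79114, r = -240733/79114.

p = -0.990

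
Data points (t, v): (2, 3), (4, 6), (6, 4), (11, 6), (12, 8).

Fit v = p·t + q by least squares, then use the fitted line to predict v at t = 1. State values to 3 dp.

Compute the Gram sums: Σt·t = 321, Σt = 35, Σ1 = 5.
Right-hand side: Σt·v = 216, Σv = 27.
So MᵀM·[p, q]ᵀ = Mᵀv: [[321, 35]; [35, 5]]·[p, q]ᵀ = [216, 27]ᵀ.
Δ = 321·5 − 35² = 380.
p = (216·5 − 35·27)/380 = 27/76; q = (321·27 − 35·216)/380 = 1107/380.
At t = 1: v̂ = (27/76)·(1) + (1107/380)·(1) = 621/190.

v̂ = 3.268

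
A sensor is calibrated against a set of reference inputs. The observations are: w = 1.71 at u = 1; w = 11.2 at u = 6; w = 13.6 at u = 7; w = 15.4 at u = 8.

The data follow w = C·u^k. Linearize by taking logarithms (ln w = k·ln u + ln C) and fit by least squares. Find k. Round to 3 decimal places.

Let Y = ln w. Fitting Y = k·ln u + ln C by least squares:
XᵀX = [[11.3210, 5.8171]; [5.8171, 4]], rhs = [15.0937, 8.2968]ᵀ  (here Σln u = 5.8171, Σ(ln u)² = 11.3210, Σln w = 8.2968, Σln u·ln w = 15.0937).
Slope k = (n·Σln u·ln w − Σln u·Σln w)/(n·Σ(ln u)² − (Σln u)²) = (4·15.0937 − 5.8171·8.2968)/11.4454 = 1.05815; ln C = (Σln w − k·Σln u)/n = 0.53537.

k = 1.058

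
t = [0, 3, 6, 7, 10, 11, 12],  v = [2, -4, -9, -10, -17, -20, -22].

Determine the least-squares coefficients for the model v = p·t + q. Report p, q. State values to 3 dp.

p = -1.983, q = 2.451

With design matrix A, AᵀA = [[459, 49]; [49, 7]] and Aᵀv = [-790, -80]ᵀ.
Eliminating q: 7·(row 1) − 49·(row 2) gives 812·p = 7·(-790) − 49·(-80) = -1610, so p = -115/58.
Then q = ((-80) − 49·(-115/58))/7 = 995/406.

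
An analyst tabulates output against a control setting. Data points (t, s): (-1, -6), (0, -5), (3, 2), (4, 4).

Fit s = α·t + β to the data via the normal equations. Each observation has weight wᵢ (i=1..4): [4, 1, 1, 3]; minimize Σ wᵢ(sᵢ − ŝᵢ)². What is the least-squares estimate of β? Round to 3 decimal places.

β = -4.143

MᵀWM·[α, β]ᵀ = MᵀWs reads: 61·α + 11·β = 78;  11·α + 9·β = -15.
Eliminating β: 9·(row 1) − 11·(row 2) gives 428·α = 9·78 − 11·(-15) = 867, so α = 867/428.
Then β = ((-15) − 11·(867/428))/9 = -1773/428.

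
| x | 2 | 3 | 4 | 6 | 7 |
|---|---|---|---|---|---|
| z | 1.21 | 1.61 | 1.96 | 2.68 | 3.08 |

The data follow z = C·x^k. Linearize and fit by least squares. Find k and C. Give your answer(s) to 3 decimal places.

k = 0.741, C = 0.716

With ln zᵢ as the transformed response and ln xᵢ as the regressor:
Σln x = 6.9157, Σ(ln x)² = 10.6062, Σln z = 3.4505, Σln x·ln z = 5.5436.
Normal system: [[10.6062, 6.9157]; [6.9157, 5]]·[k, ln C]ᵀ = [5.5436, 3.4505]ᵀ.
Slope k = (n·Σln x·ln z − Σln x·Σln z)/(n·Σ(ln x)² − (Σln x)²) = (5·5.5436 − 6.9157·3.4505)/5.2037 = 0.74080; ln C = (Σln z − k·Σln x)/n = -0.33453, so C = exp(-0.33453) = 0.71568.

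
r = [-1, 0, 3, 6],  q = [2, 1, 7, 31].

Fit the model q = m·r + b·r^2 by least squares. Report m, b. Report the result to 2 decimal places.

m = -0.69, b = 0.98

With design matrix X, XᵀX = [[46, 242]; [242, 1378]] and Xᵀq = [205, 1181]ᵀ.
det = 46·1378 − 242² = 4824.
m = (205·1378 − 242·1181)/4824 = -46/67; b = (46·1181 − 242·205)/4824 = 131/134.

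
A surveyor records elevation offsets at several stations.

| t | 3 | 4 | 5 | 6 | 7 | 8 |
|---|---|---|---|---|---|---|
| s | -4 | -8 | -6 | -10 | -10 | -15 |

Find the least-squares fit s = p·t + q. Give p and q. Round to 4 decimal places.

p = -1.8571, q = 1.3810

Sums needed: Σt·t = 199, Σt = 33, Σ1 = 6.
And Σt·s = -324, Σs = -53.
Eliminating q: 6·(row 1) − 33·(row 2) gives 105·p = 6·(-324) − 33·(-53) = -195, so p = -13/7.
Then q = ((-53) − 33·(-13/7))/6 = 29/21.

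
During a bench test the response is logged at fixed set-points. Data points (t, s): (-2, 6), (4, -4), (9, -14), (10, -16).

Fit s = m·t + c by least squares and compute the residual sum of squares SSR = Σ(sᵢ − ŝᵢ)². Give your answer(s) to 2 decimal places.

Normal-equation sums: Σt·t = 201, Σt = 21, Σ1 = 4.
And Σt·s = -314, Σs = -28.
Eliminating c: 4·(row 1) − 21·(row 2) gives 363·m = 4·(-314) − 21·(-28) = -668, so m = -668/363.
Then c = ((-28) − 21·(-668/363))/4 = 322/121.
Residuals: -124/363, 254/363, -12/121, -94/363; SSR = 248/363.

SSR = 0.68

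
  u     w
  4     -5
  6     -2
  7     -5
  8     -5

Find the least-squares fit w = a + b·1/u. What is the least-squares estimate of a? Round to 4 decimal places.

Entries of AᵀA: Σ1 = 4, Σ1/u = 115/168, Σ1/u·1/u = 3565/28224.
And Σw = -17, Σ1/u·w = -491/168.
Eliminating b: (3565/28224)·(row 1) − (115/168)·(row 2) gives (115/3136)·a = (3565/28224)·(-17) − (115/168)·(-491/168) = -115/784, so a = -4.
Then b = ((-491/168) − (115/168)·(-4))/(3565/28224) = -168/115.

a = -4.0000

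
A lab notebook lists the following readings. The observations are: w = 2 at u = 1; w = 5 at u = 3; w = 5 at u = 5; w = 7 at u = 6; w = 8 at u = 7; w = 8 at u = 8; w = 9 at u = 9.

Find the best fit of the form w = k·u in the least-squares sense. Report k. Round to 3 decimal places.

k = 1.075

AᵀA·[k]ᵀ = Aᵀw reads: 265·k = 285.
Hence k = 285 / 265 ≈ 1.07547.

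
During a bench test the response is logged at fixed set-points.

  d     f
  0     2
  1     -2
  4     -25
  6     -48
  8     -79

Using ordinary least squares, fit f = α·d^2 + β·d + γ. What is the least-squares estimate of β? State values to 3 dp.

β = -3.244

From the data, Σd^2·d^2 = 5649, Σd^2·d = 793, Σd^2 = 117, Σd·d = 117, Σd = 19, Σ1 = 5.
Right-hand side: Σd^2·f = -7186, Σd·f = -1022, Σf = -152.
Normal equations: [[5649, 793, 117]; [793, 117, 19]; [117, 19, 5]]·[α, β, γ]ᵀ = [-7186, -1022, -152]ᵀ.
Row-reducing yields α = -9699/11299, β = -36655/11299, γ = 22756/11299.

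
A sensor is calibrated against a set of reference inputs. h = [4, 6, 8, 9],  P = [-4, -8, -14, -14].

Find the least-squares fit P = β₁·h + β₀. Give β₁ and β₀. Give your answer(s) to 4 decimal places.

From the data, Σh·h = 197, Σh = 27, Σ1 = 4.
Right-hand side: Σh·P = -302, ΣP = -40.
XᵀX·[β₁, β₀]ᵀ = XᵀP becomes [[197, 27]; [27, 4]]·[β₁, β₀]ᵀ = [-302, -40]ᵀ.
Determinant 197·4 − 27² = 59.
β₁ = ((-302)·4 − 27·(-40))/59 = -128/59; β₀ = (197·(-40) − 27·(-302))/59 = 274/59.

β₁ = -2.1695, β₀ = 4.6441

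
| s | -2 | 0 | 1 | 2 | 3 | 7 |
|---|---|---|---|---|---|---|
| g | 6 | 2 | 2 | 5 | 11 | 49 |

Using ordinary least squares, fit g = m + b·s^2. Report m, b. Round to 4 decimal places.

m = 1.7020, b = 0.9670

With design matrix M, MᵀM = [[6, 67]; [67, 2515]] and Mᵀg = [75, 2546]ᵀ.
Determinant 6·2515 − 67² = 10601.
m = (75·2515 − 67·2546)/10601 = 18043/10601; b = (6·2546 − 67·75)/10601 = 10251/10601.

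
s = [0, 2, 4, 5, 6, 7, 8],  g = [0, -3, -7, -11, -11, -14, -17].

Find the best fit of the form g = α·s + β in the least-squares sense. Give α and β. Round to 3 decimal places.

Entries of AᵀA: Σs·s = 194, Σs = 32, Σ1 = 7.
For Aᵀg: Σs·g = -389, Σg = -63.
Normal equations: [[194, 32]; [32, 7]]·[α, β]ᵀ = [-389, -63]ᵀ.
det = 194·7 − 32² = 334.
α = ((-389)·7 − 32·(-63))/334 = -707/334; β = (194·(-63) − 32·(-389))/334 = 113/167.

α = -2.117, β = 0.677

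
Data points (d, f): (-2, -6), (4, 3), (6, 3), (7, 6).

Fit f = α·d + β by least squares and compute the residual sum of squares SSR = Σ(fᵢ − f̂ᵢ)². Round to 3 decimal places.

From the data, Σd·d = 105, Σd = 15, Σ1 = 4.
And Σd·f = 84, Σf = 6.
So AᵀA·[α, β]ᵀ = Aᵀf: [[105, 15]; [15, 4]]·[α, β]ᵀ = [84, 6]ᵀ.
Determinant 105·4 − 15² = 195.
α = (84·4 − 15·6)/195 = 82/65; β = (105·6 − 15·84)/195 = -42/13.
Residuals: -16/65, 77/65, -87/65, 2/5; SSR = 222/65.

SSR = 3.415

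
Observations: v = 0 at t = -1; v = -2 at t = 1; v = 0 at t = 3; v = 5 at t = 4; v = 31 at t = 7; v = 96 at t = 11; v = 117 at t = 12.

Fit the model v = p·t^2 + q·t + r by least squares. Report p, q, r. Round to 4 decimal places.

Compute the Gram sums: Σt^2·t^2 = 38117, Σt^2·t = 3493, Σt^2 = 341, Σt·t = 341, Σt = 37, Σ1 = 7.
Right-hand side: Σt^2·v = 30061, Σt·v = 2695, Σv = 247.
Solving the 3×3 system (Gaussian elimination) gives p = 477647/471576, q = -1047079/471576, r = -45574/19649.

p = 1.0129, q = -2.2204, r = -2.3194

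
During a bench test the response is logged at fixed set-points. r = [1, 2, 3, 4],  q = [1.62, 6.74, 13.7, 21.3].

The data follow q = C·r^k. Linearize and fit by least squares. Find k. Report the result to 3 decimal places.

Linearized form: ln q = k·ln r + ln C. From the 4 transformed points,
Σln r = 3.1781, Σ(ln r)² = 3.6092, Σln q = 8.0666, Σln r·ln q = 8.4383.
Equations: 3.6092·k + 3.1781·ln C = 8.4383;  3.1781·k + 4·ln C = 8.0666.
Solving (det = 4.3368): k = 1.87171, ln C = 0.52955.

k = 1.872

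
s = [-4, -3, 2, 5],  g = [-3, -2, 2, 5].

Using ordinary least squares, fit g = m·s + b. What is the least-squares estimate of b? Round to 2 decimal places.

XᵀX·[m, b]ᵀ = Xᵀg reads: 54·m + 0·b = 47;  0·m + 4·b = 2.
(Σs·s = 54, Σs = 0, Σ1 = 4, Σs·g = 47, Σg = 2.)
Determinant 54·4 − 0² = 216.
m = (47·4 − 0·2)/216 = 47/54; b = (54·2 − 0·47)/216 = 1/2.

b = 0.50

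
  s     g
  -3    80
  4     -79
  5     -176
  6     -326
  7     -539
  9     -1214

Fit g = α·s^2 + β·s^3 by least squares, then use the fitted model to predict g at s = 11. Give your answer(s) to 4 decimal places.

ĝ = -2295.2165

Normal-equation sums: Σs^2·s^2 = 11220, Σs^2·s^3 = 87538, Σs^3·s^3 = 716196.
For Aᵀg: Σs^2·g = -141425, Σs^3·g = -1169515.
Normal equations: [[11220, 87538]; [87538, 716196]]·[α, β]ᵀ = [-141425, -1169515]ᵀ.
det = 11220·716196 − 87538² = 372817676.
α = ((-141425)·716196 − 87538·(-1169515))/372817676 = 544492385/186408838; β = (11220·(-1169515) − 87538·(-141425))/372817676 = -33722575/16946258.
At s = 11: ĝ = (544492385/186408838)·(121) + (-33722575/16946258)·(1331) = -2778237935/1210447.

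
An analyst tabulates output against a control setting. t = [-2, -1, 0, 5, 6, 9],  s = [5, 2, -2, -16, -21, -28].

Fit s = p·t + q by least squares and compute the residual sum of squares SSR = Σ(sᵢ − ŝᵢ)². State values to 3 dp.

Sums needed: Σt·t = 147, Σt = 17, Σ1 = 6.
Moment sums: Σt·s = -470, Σs = -60.
So XᵀX·[p, q]ᵀ = Xᵀs: [[147, 17]; [17, 6]]·[p, q]ᵀ = [-470, -60]ᵀ.
Eliminating q: 6·(row 1) − 17·(row 2) gives 593·p = 6·(-470) − 17·(-60) = -1800, so p = -1800/593.
Then q = ((-60) − 17·(-1800/593))/6 = -830/593.
Residuals: 195/593, 216/593, -356/593, 342/593, -823/593, 426/593; SSR = 2002/593.

SSR = 3.376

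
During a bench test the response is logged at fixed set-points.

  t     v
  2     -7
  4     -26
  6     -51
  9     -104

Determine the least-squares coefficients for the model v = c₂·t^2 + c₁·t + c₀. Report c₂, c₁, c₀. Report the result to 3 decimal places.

Compute the Gram sums: Σt^2·t^2 = 8129, Σt^2·t = 1017, Σt^2 = 137, Σt·t = 137, Σt = 21, Σ1 = 4.
And Σt^2·v = -10704, Σt·v = -1360, Σv = -188.
Inverting the 3×3 Gram matrix, [c₂, c₁, c₀]ᵀ = [-1514/1639, -6002/1639, 6332/1639]ᵀ.

c₂ = -0.924, c₁ = -3.662, c₀ = 3.863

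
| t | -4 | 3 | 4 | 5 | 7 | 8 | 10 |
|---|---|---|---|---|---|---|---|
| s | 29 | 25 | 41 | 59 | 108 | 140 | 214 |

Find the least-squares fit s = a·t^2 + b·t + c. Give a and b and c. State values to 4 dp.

Setting ∂/∂a … = 0 gives: 17715·a + 2007·b + 279·c = 38472;  2007·a + 279·b + 33·c = 4434;  279·a + 33·b + 7·c = 616.
Solving the 3×3 system (Gaussian elimination) gives a = 14255/7249, b = 9970/7249, c = 22747/7249.

a = 1.9665, b = 1.3754, c = 3.1380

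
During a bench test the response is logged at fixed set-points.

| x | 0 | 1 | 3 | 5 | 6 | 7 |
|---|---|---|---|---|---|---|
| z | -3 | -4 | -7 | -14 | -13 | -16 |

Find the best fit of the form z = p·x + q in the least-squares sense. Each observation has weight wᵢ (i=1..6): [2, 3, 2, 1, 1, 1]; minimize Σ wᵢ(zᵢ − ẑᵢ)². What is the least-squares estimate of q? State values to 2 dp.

With design matrix A, AᵀWA = [[131, 27]; [27, 10]] and AᵀWz = [-314, -75]ᵀ.
det = 131·10 − 27² = 581.
p = ((-314)·10 − 27·(-75))/581 = -1115/581; q = (131·(-75) − 27·(-314))/581 = -1347/581.

q = -2.32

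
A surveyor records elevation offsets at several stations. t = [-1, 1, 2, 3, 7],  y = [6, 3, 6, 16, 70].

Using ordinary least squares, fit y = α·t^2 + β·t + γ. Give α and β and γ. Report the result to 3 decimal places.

The normal equations are: 2500·α + 378·β + 64·γ = 3607;  378·α + 64·β + 12·γ = 547;  64·α + 12·β + 5·γ = 101.
(Σt^2·t^2 = 2500, Σt^2·t = 378, Σt^2 = 64, Σt·t = 64, Σt = 12, Σ1 = 5, Σt^2·y = 3607, Σt·y = 547, Σy = 101.)
Solving the 3×3 system (Gaussian elimination) gives α = 2979/2002, β = -1667/2002, γ = 3155/1001.

α = 1.488, β = -0.833, γ = 3.152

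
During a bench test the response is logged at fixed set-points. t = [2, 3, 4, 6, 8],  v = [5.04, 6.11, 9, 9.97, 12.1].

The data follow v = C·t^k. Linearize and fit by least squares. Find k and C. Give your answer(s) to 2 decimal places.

Linearized form: ln v = k·ln t + ln C. From the 5 transformed points,
Σln t = 7.0493, Σ(ln t)² = 11.1437, Σln v = 10.4173, Σln t·ln v = 15.4603.
Normal system: [[11.1437, 7.0493]; [7.0493, 5]]·[k, ln C]ᵀ = [15.4603, 10.4173]ᵀ.
Solving (det = 6.0265): k = 0.64165, ln C = 1.17884, so C = exp(1.17884) = 3.25060.

k = 0.64, C = 3.25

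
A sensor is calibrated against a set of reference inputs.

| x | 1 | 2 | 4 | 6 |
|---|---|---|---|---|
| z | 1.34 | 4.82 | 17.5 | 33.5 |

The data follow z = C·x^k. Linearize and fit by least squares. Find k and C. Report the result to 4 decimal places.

k = 1.8091, C = 1.3620

Linearized form: ln z = k·ln x + ln C. From the 4 transformed points,
Σln x = 3.8712, Σ(ln x)² = 5.6127, Σln z = 8.2392, Σln x·ln z = 11.3499.
Equations: 5.6127·k + 3.8712·ln C = 11.3499;  3.8712·k + 4·ln C = 8.2392.
Δ = 5.6127·4 − (3.8712)² = 7.4645; k = (11.3499·4 − 3.8712·8.2392)/7.4645 = 1.80909, ln C = (5.6127·8.2392 − 3.8712·11.3499)/7.4645 = 0.30896, so C = exp(0.30896) = 1.36201.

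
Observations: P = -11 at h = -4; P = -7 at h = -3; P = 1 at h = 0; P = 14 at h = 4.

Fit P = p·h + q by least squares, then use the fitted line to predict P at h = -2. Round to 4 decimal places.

P̂ = -4.5806

Entries of AᵀA: Σh·h = 41, Σh = -3, Σ1 = 4.
Moment sums: Σh·P = 121, ΣP = -3.
Δ = 41·4 − (-3)² = 155.
p = (121·4 − (-3)·(-3))/155 = 95/31; q = (41·(-3) − (-3)·121)/155 = 48/31.
At h = -2: P̂ = (95/31)·(-2) + (48/31)·(1) = -142/31.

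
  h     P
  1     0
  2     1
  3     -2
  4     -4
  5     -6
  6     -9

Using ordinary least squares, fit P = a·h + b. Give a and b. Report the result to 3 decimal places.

a = -1.943, b = 3.467

Sums needed: Σh·h = 91, Σh = 21, Σ1 = 6.
And Σh·P = -104, ΣP = -20.
det = 91·6 − 21² = 105.
a = ((-104)·6 − 21·(-20))/105 = -68/35; b = (91·(-20) − 21·(-104))/105 = 52/15.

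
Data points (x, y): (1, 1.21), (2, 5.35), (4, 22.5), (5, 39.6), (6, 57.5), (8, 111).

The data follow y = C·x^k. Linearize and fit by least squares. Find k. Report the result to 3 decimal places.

With ln yᵢ as the transformed response and ln xᵢ as the regressor:
Sums: Σln x = 7.5601, Σ(ln x)² = 12.5270, Σln y = 17.4214, Σln x·ln y = 28.4526.
Normal system: [[12.5270, 7.5601]; [7.5601, 6]]·[k, ln C]ᵀ = [28.4526, 17.4214]ᵀ.
Δ = 12.5270·6 − (7.5601)² = 18.0074; k = (28.4526·6 − 7.5601·17.4214)/18.0074 = 2.16625, ln C = (12.5270·17.4214 − 7.5601·28.4526)/18.0074 = 0.17406.

k = 2.166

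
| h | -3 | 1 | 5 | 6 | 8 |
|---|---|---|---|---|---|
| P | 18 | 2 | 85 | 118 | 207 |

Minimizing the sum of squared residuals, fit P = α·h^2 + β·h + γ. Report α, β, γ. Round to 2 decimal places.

α = 3.00, β = 2.23, γ = -2.50

Compute the Gram sums: Σh^2·h^2 = 6099, Σh^2·h = 827, Σh^2 = 135, Σh·h = 135, Σh = 17, Σ1 = 5.
And Σh^2·P = 19785, Σh·P = 2737, ΣP = 430.
Normal equations: [[6099, 827, 135]; [827, 135, 17]; [135, 17, 5]]·[α, β, γ]ᵀ = [19785, 2737, 430]ᵀ.
Row-reducing yields α = 404775/135062, β = 301125/135062, γ = -168709/67531.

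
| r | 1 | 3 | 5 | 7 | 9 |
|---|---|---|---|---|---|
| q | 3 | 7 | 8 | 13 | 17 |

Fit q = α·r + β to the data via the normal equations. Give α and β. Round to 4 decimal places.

Forming AᵀA = [[165, 25]; [25, 5]] and Aᵀq = [308, 48]ᵀ gives AᵀA·[α, β]ᵀ = Aᵀq.
Determinant 165·5 − 25² = 200.
α = (308·5 − 25·48)/200 = 17/10; β = (165·48 − 25·308)/200 = 11/10.

α = 1.7000, β = 1.1000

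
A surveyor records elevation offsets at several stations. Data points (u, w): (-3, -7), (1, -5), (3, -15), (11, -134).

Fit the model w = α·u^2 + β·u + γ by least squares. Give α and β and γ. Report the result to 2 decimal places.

α = -0.96, β = -1.36, γ = -2.45

MᵀM·[α, β, γ]ᵀ = Mᵀw reads: 14804·α + 1332·β + 140·γ = -16417;  1332·α + 140·β + 12·γ = -1503;  140·α + 12·β + 4·γ = -161.
Inverting the 3×3 Gram matrix, [α, β, γ]ᵀ = [-11943/12392, -8403/6196, -30355/12392]ᵀ.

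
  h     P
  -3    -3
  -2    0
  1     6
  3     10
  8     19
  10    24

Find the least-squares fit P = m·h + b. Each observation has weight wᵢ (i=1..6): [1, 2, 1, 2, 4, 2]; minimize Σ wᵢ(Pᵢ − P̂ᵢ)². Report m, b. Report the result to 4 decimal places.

Compute the Gram sums: Σwᵢ·h·h = 492, Σwᵢ·h = 52, Σwᵢ·1 = 12.
Right-hand side: Σwᵢ·h·P = 1163, Σwᵢ·P = 147.
Normal equations: [[492, 52]; [52, 12]]·[m, b]ᵀ = [1163, 147]ᵀ.
det = 492·12 − 52² = 3200.
m = (1163·12 − 52·147)/3200 = 789/400; b = (492·147 − 52·1163)/3200 = 1481/400.

m = 1.9725, b = 3.7025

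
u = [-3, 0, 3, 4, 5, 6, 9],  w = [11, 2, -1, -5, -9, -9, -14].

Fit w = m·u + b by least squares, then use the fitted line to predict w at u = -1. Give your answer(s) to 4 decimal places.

ŵ = 5.6570

From the data, Σu·u = 176, Σu = 24, Σ1 = 7.
Moment sums: Σu·w = -281, Σw = -25.
Normal equations: [[176, 24]; [24, 7]]·[m, b]ᵀ = [-281, -25]ᵀ.
Δ = 176·7 − 24² = 656.
m = ((-281)·7 − 24·(-25))/656 = -1367/656; b = (176·(-25) − 24·(-281))/656 = 293/82.
At u = -1: ŵ = (-1367/656)·(-1) + (293/82)·(1) = 3711/656.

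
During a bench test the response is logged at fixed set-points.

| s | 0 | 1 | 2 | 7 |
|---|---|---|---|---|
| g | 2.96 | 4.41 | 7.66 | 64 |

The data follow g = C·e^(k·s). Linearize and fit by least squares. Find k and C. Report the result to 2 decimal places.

k = 0.44, C = 2.98

Taking logs, ln g = k·s + ln C, so regress ln g on s.
Σs = 10.0000, Σ(s)² = 54.0000, Σln g = 8.7640, Σs·ln g = 34.6681.
Equations: 54.0000·k + 10.0000·ln C = 34.6681;  10.0000·k + 4·ln C = 8.7640.
Slope k = (n·Σs·ln g − Σs·Σln g)/(n·Σ(s)² − (Σs)²) = (4·34.6681 − 10.0000·8.7640)/116.0000 = 0.43994; ln C = (Σln g − k·Σs)/n = 1.09115, so C = exp(1.09115) = 2.97769.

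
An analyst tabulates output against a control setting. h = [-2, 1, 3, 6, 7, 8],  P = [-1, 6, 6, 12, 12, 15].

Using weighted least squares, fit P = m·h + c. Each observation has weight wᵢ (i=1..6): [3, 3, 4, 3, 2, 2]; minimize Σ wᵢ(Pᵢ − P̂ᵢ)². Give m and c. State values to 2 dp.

m = 1.48, c = 2.62

With design matrix M, MᵀWM = [[385, 57]; [57, 17]] and MᵀWP = [720, 129]ᵀ.
Eliminating c: 17·(row 1) − 57·(row 2) gives 3296·m = 17·720 − 57·129 = 4887, so m = 4887/3296.
Then c = (129 − 57·(4887/3296))/17 = 8625/3296.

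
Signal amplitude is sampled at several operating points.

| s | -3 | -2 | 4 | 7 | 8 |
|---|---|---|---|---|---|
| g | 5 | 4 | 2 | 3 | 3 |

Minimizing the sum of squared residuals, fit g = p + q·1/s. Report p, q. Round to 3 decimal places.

Setting ∂/∂p … = 0 gives: 5·p + (-53/168)·q = 17;  (-53/168)·p + (12973/28224)·q = -397/168.
(Σ1 = 5, Σ1/s = -53/168, Σ1/s·1/s = 12973/28224, Σg = 17, Σ1/s·g = -397/168.)
Δ = 5·(12973/28224) − (-53/168)² = 7757/3528.
p = (17·(12973/28224) − (-53/168)·(-397/168))/(7757/3528) = 49875/15514; q = (5·(-397/168) − (-53/168)·17)/(7757/3528) = -22764/7757.

p = 3.215, q = -2.935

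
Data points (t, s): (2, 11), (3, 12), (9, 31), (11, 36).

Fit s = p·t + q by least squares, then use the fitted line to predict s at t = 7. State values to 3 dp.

ŝ = 24.677

Normal-equation sums: Σt·t = 215, Σt = 25, Σ1 = 4.
Right-hand side: Σt·s = 733, Σs = 90.
Normal equations: [[215, 25]; [25, 4]]·[p, q]ᵀ = [733, 90]ᵀ.
Δ = 215·4 − 25² = 235.
p = (733·4 − 25·90)/235 = 682/235; q = (215·90 − 25·733)/235 = 205/47.
At t = 7: ŝ = (682/235)·(7) + (205/47)·(1) = 5799/235.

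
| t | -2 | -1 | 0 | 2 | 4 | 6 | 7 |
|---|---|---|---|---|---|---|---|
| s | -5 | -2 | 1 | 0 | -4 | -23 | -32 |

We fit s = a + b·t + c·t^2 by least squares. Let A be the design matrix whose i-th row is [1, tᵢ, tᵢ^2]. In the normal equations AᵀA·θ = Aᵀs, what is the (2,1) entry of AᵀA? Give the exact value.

Row 2 ↔ basis t, column 1 ↔ basis 1, so (AᵀA)_{2,1} = Σᵢ t = (-2)·(1) + (-1)·(1) + (0)·(1) + (2)·(1) + (4)·(1) + (6)·(1) + (7)·(1) = 16.

16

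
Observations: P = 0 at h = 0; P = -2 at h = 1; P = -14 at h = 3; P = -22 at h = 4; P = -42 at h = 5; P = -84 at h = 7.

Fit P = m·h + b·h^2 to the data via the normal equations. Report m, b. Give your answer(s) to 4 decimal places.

Setting ∂/∂m … = 0 gives: 100·m + 560·b = -930;  560·m + 3364·b = -5646.
Determinant 100·3364 − 560² = 22800.
m = ((-930)·3364 − 560·(-5646))/22800 = 277/190; b = (100·(-5646) − 560·(-930))/22800 = -73/38.

m = 1.4579, b = -1.9211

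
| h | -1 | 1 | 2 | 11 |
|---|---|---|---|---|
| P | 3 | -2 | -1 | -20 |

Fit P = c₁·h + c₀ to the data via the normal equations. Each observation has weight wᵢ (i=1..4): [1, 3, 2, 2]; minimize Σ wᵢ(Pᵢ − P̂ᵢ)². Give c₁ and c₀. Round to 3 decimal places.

c₁ = -1.894, c₀ = 1.005

The normal equations are: 254·c₁ + 28·c₀ = -453;  28·c₁ + 8·c₀ = -45.
Δ = 254·8 − 28² = 1248.
c₁ = ((-453)·8 − 28·(-45))/1248 = -197/104; c₀ = (254·(-45) − 28·(-453))/1248 = 209/208.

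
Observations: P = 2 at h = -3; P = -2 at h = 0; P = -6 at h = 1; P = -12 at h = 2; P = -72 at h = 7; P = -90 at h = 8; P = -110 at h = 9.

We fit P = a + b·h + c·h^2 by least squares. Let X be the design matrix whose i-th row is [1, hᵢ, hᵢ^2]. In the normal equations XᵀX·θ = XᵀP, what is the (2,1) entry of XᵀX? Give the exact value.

Row 2 ↔ basis h, column 1 ↔ basis 1, so (XᵀX)_{2,1} = Σᵢ h = (-3)·(1) + (0)·(1) + (1)·(1) + (2)·(1) + (7)·(1) + (8)·(1) + (9)·(1) = 24.

24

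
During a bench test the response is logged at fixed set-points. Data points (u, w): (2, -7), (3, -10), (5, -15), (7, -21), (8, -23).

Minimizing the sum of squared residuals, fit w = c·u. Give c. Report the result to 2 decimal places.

c = -2.98

The normal equations are: 151·c = -450.
(Σu·u = 151, Σu·w = -450.)
c = (-450)/151 = -2.98013.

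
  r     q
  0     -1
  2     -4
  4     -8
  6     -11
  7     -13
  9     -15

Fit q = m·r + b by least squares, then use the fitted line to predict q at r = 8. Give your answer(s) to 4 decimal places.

q̂ = -14.0482

The normal equations are: 186·m + 28·b = -332;  28·m + 6·b = -52.
(Σr·r = 186, Σr = 28, Σ1 = 6, Σr·q = -332, Σq = -52.)
Δ = 186·6 − 28² = 332.
m = ((-332)·6 − 28·(-52))/332 = -134/83; b = (186·(-52) − 28·(-332))/332 = -94/83.
At r = 8: q̂ = (-134/83)·(8) + (-94/83)·(1) = -1166/83.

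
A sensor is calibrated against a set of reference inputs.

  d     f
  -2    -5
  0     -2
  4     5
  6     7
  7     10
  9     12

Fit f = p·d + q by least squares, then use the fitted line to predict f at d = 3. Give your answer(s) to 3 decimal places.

f̂ = 2.922

Entries of XᵀX: Σd·d = 186, Σd = 24, Σ1 = 6.
And Σd·f = 250, Σf = 27.
Normal equations: [[186, 24]; [24, 6]]·[p, q]ᵀ = [250, 27]ᵀ.
det = 186·6 − 24² = 540.
p = (250·6 − 24·27)/540 = 71/45; q = (186·27 − 24·250)/540 = -163/90.
At d = 3: f̂ = (71/45)·(3) + (-163/90)·(1) = 263/90.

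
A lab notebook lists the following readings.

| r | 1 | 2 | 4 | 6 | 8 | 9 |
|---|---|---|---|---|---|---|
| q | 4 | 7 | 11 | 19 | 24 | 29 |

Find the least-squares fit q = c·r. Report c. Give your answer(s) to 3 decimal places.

Sums needed: Σr·r = 202.
And Σr·q = 629.
So MᵀM·[c]ᵀ = Mᵀq: [[202]]·[c]ᵀ = [629]ᵀ.
Hence c = 629 / 202 ≈ 3.11386.

c = 3.114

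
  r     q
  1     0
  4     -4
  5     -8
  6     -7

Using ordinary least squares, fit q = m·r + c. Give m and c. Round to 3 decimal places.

m = -1.571, c = 1.536

The normal system AᵀA·[m, c]ᵀ = Aᵀq is [[78, 16]; [16, 4]]·[m, c]ᵀ = [-98, -19]ᵀ.
Determinant 78·4 − 16² = 56.
m = ((-98)·4 − 16·(-19))/56 = -11/7; c = (78·(-19) − 16·(-98))/56 = 43/28.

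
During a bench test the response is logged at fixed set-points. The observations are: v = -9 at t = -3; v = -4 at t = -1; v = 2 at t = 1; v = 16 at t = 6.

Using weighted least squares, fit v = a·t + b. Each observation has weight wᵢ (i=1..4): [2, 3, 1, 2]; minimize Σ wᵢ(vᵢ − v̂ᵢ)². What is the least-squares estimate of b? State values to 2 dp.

From the data, Σwᵢ·t·t = 94, Σwᵢ·t = 4, Σwᵢ·1 = 8.
Moment sums: Σwᵢ·t·v = 260, Σwᵢ·v = 4.
Determinant 94·8 − 4² = 736.
a = (260·8 − 4·4)/736 = 129/46; b = (94·4 − 4·260)/736 = -83/92.

b = -0.90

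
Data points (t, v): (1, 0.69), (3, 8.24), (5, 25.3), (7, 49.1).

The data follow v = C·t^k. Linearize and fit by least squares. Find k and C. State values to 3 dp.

Linearized form: ln v = k·ln t + ln C. From the 4 transformed points,
AᵀA = [[7.5838, 4.6540]; [4.6540, 4]], rhs = [15.0939, 8.8626]ᵀ  (here Σln t = 4.6540, Σ(ln t)² = 7.5838, Σln v = 8.8626, Σln t·ln v = 15.0939).
Solving (det = 8.6759): k = 2.20487, ln C = -0.34970, so C = exp(-0.34970) = 0.70490.

k = 2.205, C = 0.705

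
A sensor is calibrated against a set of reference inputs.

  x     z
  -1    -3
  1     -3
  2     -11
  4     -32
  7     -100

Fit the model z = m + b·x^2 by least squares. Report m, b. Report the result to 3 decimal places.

m = -1.293, b = -2.008

From the data, Σ1 = 5, Σx^2 = 71, Σx^2·x^2 = 2675.
And Σz = -149, Σx^2·z = -5462.
Eliminating b: 2675·(row 1) − 71·(row 2) gives 8334·m = 2675·(-149) − 71·(-5462) = -10773, so m = -1197/926.
Then b = ((-5462) − 71·(-1197/926))/2675 = -1859/926.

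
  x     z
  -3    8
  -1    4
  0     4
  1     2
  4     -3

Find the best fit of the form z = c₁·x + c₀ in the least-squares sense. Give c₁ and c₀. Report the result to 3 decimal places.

c₁ = -1.530, c₀ = 3.306

Setting ∂/∂c₁ … = 0 gives: 27·c₁ + 1·c₀ = -38;  1·c₁ + 5·c₀ = 15.
(Σx·x = 27, Σx = 1, Σ1 = 5, Σx·z = -38, Σz = 15.)
Determinant 27·5 − 1² = 134.
c₁ = ((-38)·5 − 1·15)/134 = -205/134; c₀ = (27·15 − 1·(-38))/134 = 443/134.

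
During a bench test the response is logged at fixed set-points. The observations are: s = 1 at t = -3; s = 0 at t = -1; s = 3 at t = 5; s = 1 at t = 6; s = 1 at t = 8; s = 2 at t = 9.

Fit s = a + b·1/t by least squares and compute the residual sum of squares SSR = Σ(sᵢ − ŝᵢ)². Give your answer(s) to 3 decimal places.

SSR = 2.579

Forming XᵀX = [[6, -263/360]; [-263/360, 156409/129600]] and Xᵀs = [8, 281/360]ᵀ gives XᵀX·[a, b]ᵀ = Xᵀs.
Eliminating b: (156409/129600)·(row 1) − (-263/360)·(row 2) gives (173857/25920)·a = (156409/129600)·8 − (-263/360)·(281/360) = 17669/1728, so a = 265035/173857.
Then b = ((281/360) − (-263/360)·(265035/173857))/(156409/129600) = 272880/173857.
Residuals: -218/173857, 7845/173857, 201960/173857, -136658/173857, -125288/173857, 52359/173857; SSR = 448434/173857.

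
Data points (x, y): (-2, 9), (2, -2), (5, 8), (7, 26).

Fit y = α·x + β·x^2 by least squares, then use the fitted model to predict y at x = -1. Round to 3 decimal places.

ŷ = 3.810

Normal-equation sums: Σx·x = 82, Σx·x^2 = 468, Σx^2·x^2 = 3058.
For Mᵀy: Σx·y = 200, Σx^2·y = 1502.
Normal equations: [[82, 468]; [468, 3058]]·[α, β]ᵀ = [200, 1502]ᵀ.
Δ = 82·3058 − 468² = 31732.
α = (200·3058 − 468·1502)/31732 = -22834/7933; β = (82·1502 − 468·200)/31732 = 7391/7933.
At x = -1: ŷ = (-22834/7933)·(-1) + (7391/7933)·(1) = 30225/7933.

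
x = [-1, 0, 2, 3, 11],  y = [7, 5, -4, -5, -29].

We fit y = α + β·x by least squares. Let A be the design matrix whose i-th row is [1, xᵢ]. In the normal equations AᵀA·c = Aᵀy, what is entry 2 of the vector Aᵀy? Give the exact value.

Entry 2 ↔ basis x, so (Aᵀy)_{2} = Σᵢ (x)·yᵢ = (-1)·(7) + (0)·(5) + (2)·(-4) + (3)·(-5) + (11)·(-29) = -349.

-349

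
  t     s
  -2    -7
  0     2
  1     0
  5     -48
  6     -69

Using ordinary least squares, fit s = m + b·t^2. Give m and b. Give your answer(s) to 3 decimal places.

m = 1.604, b = -1.970

AᵀA·[m, b]ᵀ = Aᵀs reads: 5·m + 66·b = -122;  66·m + 1938·b = -3712.
(Σ1 = 5, Σt^2 = 66, Σt^2·t^2 = 1938, Σs = -122, Σt^2·s = -3712.)
Eliminating b: 1938·(row 1) − 66·(row 2) gives 5334·m = 1938·(-122) − 66·(-3712) = 8556, so m = 1426/889.
Then b = ((-3712) − 66·(1426/889))/1938 = -5254/2667.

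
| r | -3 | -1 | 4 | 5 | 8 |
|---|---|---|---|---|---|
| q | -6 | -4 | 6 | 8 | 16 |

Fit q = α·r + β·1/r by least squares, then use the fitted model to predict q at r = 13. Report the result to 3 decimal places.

q̂ = 23.325

Entries of XᵀX: Σr·r = 115, Σr·1/r = 5, Σ1/r·1/r = 17701/14400.
Right-hand side: Σr·q = 214, Σ1/r·q = 111/10.
Δ = 115·(17701/14400) − 5² = 335123/2880.
α = (214·(17701/14400) − 5·(111/10))/(335123/2880) = 2988814/1675615; β = (115·(111/10) − 5·214)/(335123/2880) = 594720/335123.
At r = 13: q̂ = (2988814/1675615)·(13) + (594720/335123)·(1/13) = 508083166/21782995.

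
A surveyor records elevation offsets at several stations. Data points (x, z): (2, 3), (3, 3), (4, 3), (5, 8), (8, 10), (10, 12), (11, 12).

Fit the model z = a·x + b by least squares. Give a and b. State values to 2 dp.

a = 1.15, b = 0.25

Compute the Gram sums: Σx·x = 339, Σx = 43, Σ1 = 7.
Moment sums: Σx·z = 399, Σz = 51.
So MᵀM·[a, b]ᵀ = Mᵀz: [[339, 43]; [43, 7]]·[a, b]ᵀ = [399, 51]ᵀ.
Determinant 339·7 − 43² = 524.
a = (399·7 − 43·51)/524 = 150/131; b = (339·51 − 43·399)/524 = 33/131.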